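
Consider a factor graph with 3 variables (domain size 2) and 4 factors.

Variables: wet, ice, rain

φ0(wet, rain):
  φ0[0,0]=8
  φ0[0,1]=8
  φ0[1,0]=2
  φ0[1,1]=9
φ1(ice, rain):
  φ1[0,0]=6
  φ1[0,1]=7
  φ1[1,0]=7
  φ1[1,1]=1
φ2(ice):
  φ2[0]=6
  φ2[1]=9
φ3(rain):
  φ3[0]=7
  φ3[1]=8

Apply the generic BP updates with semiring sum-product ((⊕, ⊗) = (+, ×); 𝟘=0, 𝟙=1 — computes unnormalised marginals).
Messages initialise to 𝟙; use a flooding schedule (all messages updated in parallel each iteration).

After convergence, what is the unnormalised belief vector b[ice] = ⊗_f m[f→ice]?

b[ice] = [8232, 5634]

init: all messages = 𝟙 over 2 values
r1 m[φ0→wet] = [16, 11]
r1 m[φ0→rain] = [10, 17]
r1 m[φ1→ice] = [13, 8]
r1 m[φ1→rain] = [13, 8]
r1 m[φ2→ice] = [6, 9]
r1 m[φ3→rain] = [7, 8]
r1 m[wet→φ0] = [1, 1]
r1 m[ice→φ1] = [1, 1]
r1 m[ice→φ2] = [1, 1]
r1 m[rain→φ0] = [1, 1]
r1 m[rain→φ1] = [1, 1]
r1 m[rain→φ3] = [1, 1]
r2 m[φ0→wet] = [16, 11]
r2 m[φ0→rain] = [10, 17]
r2 m[φ1→ice] = [13, 8]
r2 m[φ1→rain] = [13, 8]
r2 m[φ2→ice] = [6, 9]
r2 m[φ3→rain] = [7, 8]
r2 m[wet→φ0] = [1, 1]
r2 m[ice→φ1] = [6, 9]
r2 m[ice→φ2] = [13, 8]
r2 m[rain→φ0] = [91, 64]
r2 m[rain→φ1] = [70, 136]
r2 m[rain→φ3] = [130, 136]
r3 m[φ0→wet] = [1240, 758]
r3 m[φ0→rain] = [10, 17]
r3 m[φ1→ice] = [1372, 626]
r3 m[φ1→rain] = [99, 51]
r3 m[φ2→ice] = [6, 9]
r3 m[φ3→rain] = [7, 8]
r3 m[wet→φ0] = [1, 1]
r3 m[ice→φ1] = [6, 9]
r3 m[ice→φ2] = [13, 8]
r3 m[rain→φ0] = [91, 64]
r3 m[rain→φ1] = [70, 136]
r3 m[rain→φ3] = [130, 136]
r4 m[φ0→wet] = [1240, 758]
r4 m[φ0→rain] = [10, 17]
r4 m[φ1→ice] = [1372, 626]
r4 m[φ1→rain] = [99, 51]
r4 m[φ2→ice] = [6, 9]
r4 m[φ3→rain] = [7, 8]
r4 m[wet→φ0] = [1, 1]
r4 m[ice→φ1] = [6, 9]
r4 m[ice→φ2] = [1372, 626]
r4 m[rain→φ0] = [693, 408]
r4 m[rain→φ1] = [70, 136]
r4 m[rain→φ3] = [990, 867]
r5 m[φ0→wet] = [8808, 5058]
r5 m[φ0→rain] = [10, 17]
r5 m[φ1→ice] = [1372, 626]
r5 m[φ1→rain] = [99, 51]
r5 m[φ2→ice] = [6, 9]
r5 m[φ3→rain] = [7, 8]
r5 m[wet→φ0] = [1, 1]
r5 m[ice→φ1] = [6, 9]
r5 m[ice→φ2] = [1372, 626]
r5 m[rain→φ0] = [693, 408]
r5 m[rain→φ1] = [70, 136]
r5 m[rain→φ3] = [990, 867]
r6 m[φ0→wet] = [8808, 5058]
r6 m[φ0→rain] = [10, 17]
r6 m[φ1→ice] = [1372, 626]
r6 m[φ1→rain] = [99, 51]
r6 m[φ2→ice] = [6, 9]
r6 m[φ3→rain] = [7, 8]
r6 m[wet→φ0] = [1, 1]
r6 m[ice→φ1] = [6, 9]
r6 m[ice→φ2] = [1372, 626]
r6 m[rain→φ0] = [693, 408]
r6 m[rain→φ1] = [70, 136]
r6 m[rain→φ3] = [990, 867]
fixed point reached at round 6
b[ice] = ⊗ incoming = [8232, 5634]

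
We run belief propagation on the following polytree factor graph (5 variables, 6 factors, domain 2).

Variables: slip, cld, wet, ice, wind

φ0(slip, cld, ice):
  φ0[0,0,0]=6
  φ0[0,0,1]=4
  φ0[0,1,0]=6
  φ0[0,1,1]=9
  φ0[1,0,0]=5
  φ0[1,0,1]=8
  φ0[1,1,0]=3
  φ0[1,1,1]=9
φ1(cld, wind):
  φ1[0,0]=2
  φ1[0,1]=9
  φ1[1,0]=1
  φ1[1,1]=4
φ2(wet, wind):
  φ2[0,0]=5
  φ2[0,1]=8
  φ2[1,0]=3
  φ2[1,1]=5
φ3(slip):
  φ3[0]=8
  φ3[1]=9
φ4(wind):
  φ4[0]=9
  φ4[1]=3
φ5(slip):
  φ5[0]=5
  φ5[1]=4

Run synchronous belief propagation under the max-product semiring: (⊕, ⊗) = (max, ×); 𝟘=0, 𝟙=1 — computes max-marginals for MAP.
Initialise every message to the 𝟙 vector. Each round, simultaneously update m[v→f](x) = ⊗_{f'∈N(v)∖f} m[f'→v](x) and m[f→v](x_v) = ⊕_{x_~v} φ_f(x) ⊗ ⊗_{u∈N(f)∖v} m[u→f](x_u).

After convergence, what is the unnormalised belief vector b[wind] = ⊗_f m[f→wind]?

b[wind] = [25920, 62208]

init: all messages = 𝟙 over 2 values
r1 m[φ0→slip] = [9, 9]
r1 m[φ0→cld] = [8, 9]
r1 m[φ0→ice] = [6, 9]
r1 m[φ1→cld] = [9, 4]
r1 m[φ1→wind] = [2, 9]
r1 m[φ2→wet] = [8, 5]
r1 m[φ2→wind] = [5, 8]
r1 m[φ3→slip] = [8, 9]
r1 m[φ4→wind] = [9, 3]
r1 m[φ5→slip] = [5, 4]
r1 m[slip→φ0] = [1, 1]
r1 m[slip→φ3] = [1, 1]
r1 m[slip→φ5] = [1, 1]
r1 m[cld→φ0] = [1, 1]
r1 m[cld→φ1] = [1, 1]
r1 m[wet→φ2] = [1, 1]
r1 m[ice→φ0] = [1, 1]
r1 m[wind→φ1] = [1, 1]
r1 m[wind→φ2] = [1, 1]
r1 m[wind→φ4] = [1, 1]
r2 m[φ0→slip] = [9, 9]
r2 m[φ0→cld] = [8, 9]
r2 m[φ0→ice] = [6, 9]
r2 m[φ1→cld] = [9, 4]
r2 m[φ1→wind] = [2, 9]
r2 m[φ2→wet] = [8, 5]
r2 m[φ2→wind] = [5, 8]
r2 m[φ3→slip] = [8, 9]
r2 m[φ4→wind] = [9, 3]
r2 m[φ5→slip] = [5, 4]
r2 m[slip→φ0] = [40, 36]
r2 m[slip→φ3] = [45, 36]
r2 m[slip→φ5] = [72, 81]
r2 m[cld→φ0] = [9, 4]
r2 m[cld→φ1] = [8, 9]
r2 m[wet→φ2] = [1, 1]
r2 m[ice→φ0] = [1, 1]
r2 m[wind→φ1] = [45, 24]
r2 m[wind→φ2] = [18, 27]
r2 m[wind→φ4] = [10, 72]
r3 m[φ0→slip] = [54, 72]
r3 m[φ0→cld] = [288, 360]
r3 m[φ0→ice] = [2160, 2592]
r3 m[φ1→cld] = [216, 96]
r3 m[φ1→wind] = [16, 72]
r3 m[φ2→wet] = [216, 135]
r3 m[φ2→wind] = [5, 8]
r3 m[φ3→slip] = [8, 9]
r3 m[φ4→wind] = [9, 3]
r3 m[φ5→slip] = [5, 4]
r3 m[slip→φ0] = [40, 36]
r3 m[slip→φ3] = [45, 36]
r3 m[slip→φ5] = [72, 81]
r3 m[cld→φ0] = [9, 4]
r3 m[cld→φ1] = [8, 9]
r3 m[wet→φ2] = [1, 1]
r3 m[ice→φ0] = [1, 1]
r3 m[wind→φ1] = [45, 24]
r3 m[wind→φ2] = [18, 27]
r3 m[wind→φ4] = [10, 72]
r4 m[φ0→slip] = [54, 72]
r4 m[φ0→cld] = [288, 360]
r4 m[φ0→ice] = [2160, 2592]
r4 m[φ1→cld] = [216, 96]
r4 m[φ1→wind] = [16, 72]
r4 m[φ2→wet] = [216, 135]
r4 m[φ2→wind] = [5, 8]
r4 m[φ3→slip] = [8, 9]
r4 m[φ4→wind] = [9, 3]
r4 m[φ5→slip] = [5, 4]
r4 m[slip→φ0] = [40, 36]
r4 m[slip→φ3] = [270, 288]
r4 m[slip→φ5] = [432, 648]
r4 m[cld→φ0] = [216, 96]
r4 m[cld→φ1] = [288, 360]
r4 m[wet→φ2] = [1, 1]
r4 m[ice→φ0] = [1, 1]
r4 m[wind→φ1] = [45, 24]
r4 m[wind→φ2] = [144, 216]
r4 m[wind→φ4] = [80, 576]
r5 m[φ0→slip] = [1296, 1728]
r5 m[φ0→cld] = [288, 360]
r5 m[φ0→ice] = [51840, 62208]
r5 m[φ1→cld] = [216, 96]
r5 m[φ1→wind] = [576, 2592]
r5 m[φ2→wet] = [1728, 1080]
r5 m[φ2→wind] = [5, 8]
r5 m[φ3→slip] = [8, 9]
r5 m[φ4→wind] = [9, 3]
r5 m[φ5→slip] = [5, 4]
r5 m[slip→φ0] = [40, 36]
r5 m[slip→φ3] = [270, 288]
r5 m[slip→φ5] = [432, 648]
r5 m[cld→φ0] = [216, 96]
r5 m[cld→φ1] = [288, 360]
r5 m[wet→φ2] = [1, 1]
r5 m[ice→φ0] = [1, 1]
r5 m[wind→φ1] = [45, 24]
r5 m[wind→φ2] = [144, 216]
r5 m[wind→φ4] = [80, 576]
r6 m[φ0→slip] = [1296, 1728]
r6 m[φ0→cld] = [288, 360]
r6 m[φ0→ice] = [51840, 62208]
r6 m[φ1→cld] = [216, 96]
r6 m[φ1→wind] = [576, 2592]
r6 m[φ2→wet] = [1728, 1080]
r6 m[φ2→wind] = [5, 8]
r6 m[φ3→slip] = [8, 9]
r6 m[φ4→wind] = [9, 3]
r6 m[φ5→slip] = [5, 4]
r6 m[slip→φ0] = [40, 36]
r6 m[slip→φ3] = [6480, 6912]
r6 m[slip→φ5] = [10368, 15552]
r6 m[cld→φ0] = [216, 96]
r6 m[cld→φ1] = [288, 360]
r6 m[wet→φ2] = [1, 1]
r6 m[ice→φ0] = [1, 1]
r6 m[wind→φ1] = [45, 24]
r6 m[wind→φ2] = [5184, 7776]
r6 m[wind→φ4] = [2880, 20736]
r7 m[φ0→slip] = [1296, 1728]
r7 m[φ0→cld] = [288, 360]
r7 m[φ0→ice] = [51840, 62208]
r7 m[φ1→cld] = [216, 96]
r7 m[φ1→wind] = [576, 2592]
r7 m[φ2→wet] = [62208, 38880]
r7 m[φ2→wind] = [5, 8]
r7 m[φ3→slip] = [8, 9]
r7 m[φ4→wind] = [9, 3]
r7 m[φ5→slip] = [5, 4]
r7 m[slip→φ0] = [40, 36]
r7 m[slip→φ3] = [6480, 6912]
r7 m[slip→φ5] = [10368, 15552]
r7 m[cld→φ0] = [216, 96]
r7 m[cld→φ1] = [288, 360]
r7 m[wet→φ2] = [1, 1]
r7 m[ice→φ0] = [1, 1]
r7 m[wind→φ1] = [45, 24]
r7 m[wind→φ2] = [5184, 7776]
r7 m[wind→φ4] = [2880, 20736]
r8 m[φ0→slip] = [1296, 1728]
r8 m[φ0→cld] = [288, 360]
r8 m[φ0→ice] = [51840, 62208]
r8 m[φ1→cld] = [216, 96]
r8 m[φ1→wind] = [576, 2592]
r8 m[φ2→wet] = [62208, 38880]
r8 m[φ2→wind] = [5, 8]
r8 m[φ3→slip] = [8, 9]
r8 m[φ4→wind] = [9, 3]
r8 m[φ5→slip] = [5, 4]
r8 m[slip→φ0] = [40, 36]
r8 m[slip→φ3] = [6480, 6912]
r8 m[slip→φ5] = [10368, 15552]
r8 m[cld→φ0] = [216, 96]
r8 m[cld→φ1] = [288, 360]
r8 m[wet→φ2] = [1, 1]
r8 m[ice→φ0] = [1, 1]
r8 m[wind→φ1] = [45, 24]
r8 m[wind→φ2] = [5184, 7776]
r8 m[wind→φ4] = [2880, 20736]
fixed point reached at round 8
b[wind] = ⊗ incoming = [25920, 62208]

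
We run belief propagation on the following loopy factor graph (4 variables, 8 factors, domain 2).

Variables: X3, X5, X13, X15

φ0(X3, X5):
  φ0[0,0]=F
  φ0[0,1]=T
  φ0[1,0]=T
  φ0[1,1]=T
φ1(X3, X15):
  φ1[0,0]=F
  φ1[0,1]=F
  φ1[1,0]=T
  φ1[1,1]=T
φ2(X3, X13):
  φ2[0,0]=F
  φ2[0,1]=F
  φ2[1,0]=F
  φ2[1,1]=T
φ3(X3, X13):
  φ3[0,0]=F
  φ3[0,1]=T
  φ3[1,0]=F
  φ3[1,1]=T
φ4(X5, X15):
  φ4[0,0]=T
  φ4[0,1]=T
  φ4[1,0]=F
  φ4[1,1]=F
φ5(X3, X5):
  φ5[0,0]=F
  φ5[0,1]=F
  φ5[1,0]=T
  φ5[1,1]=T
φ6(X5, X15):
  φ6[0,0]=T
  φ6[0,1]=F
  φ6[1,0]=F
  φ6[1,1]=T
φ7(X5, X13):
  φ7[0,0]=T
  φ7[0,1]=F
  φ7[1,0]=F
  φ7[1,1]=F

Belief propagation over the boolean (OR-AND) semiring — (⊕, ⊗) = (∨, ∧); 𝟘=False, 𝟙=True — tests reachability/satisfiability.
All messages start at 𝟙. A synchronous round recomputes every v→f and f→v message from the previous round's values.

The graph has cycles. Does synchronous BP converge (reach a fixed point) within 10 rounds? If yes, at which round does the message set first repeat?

CONVERGED at round 8

init: all messages = 𝟙 over 2 values
r1 m[φ0→X3] = [T, T]
r1 m[φ0→X5] = [T, T]
r1 m[φ1→X3] = [F, T]
r1 m[φ1→X15] = [T, T]
r1 m[φ2→X3] = [F, T]
r1 m[φ2→X13] = [F, T]
r1 m[φ3→X3] = [T, T]
r1 m[φ3→X13] = [F, T]
r1 m[φ4→X5] = [T, F]
r1 m[φ4→X15] = [T, T]
r1 m[φ5→X3] = [F, T]
r1 m[φ5→X5] = [T, T]
r1 m[φ6→X5] = [T, T]
r1 m[φ6→X15] = [T, T]
r1 m[φ7→X5] = [T, F]
r1 m[φ7→X13] = [T, F]
r1 m[X3→φ0] = [T, T]
r1 m[X3→φ1] = [T, T]
r1 m[X3→φ2] = [T, T]
r1 m[X3→φ3] = [T, T]
r1 m[X3→φ5] = [T, T]
r1 m[X5→φ0] = [T, T]
r1 m[X5→φ4] = [T, T]
r1 m[X5→φ5] = [T, T]
r1 m[X5→φ6] = [T, T]
r1 m[X5→φ7] = [T, T]
r1 m[X13→φ2] = [T, T]
r1 m[X13→φ3] = [T, T]
r1 m[X13→φ7] = [T, T]
r1 m[X15→φ1] = [T, T]
r1 m[X15→φ4] = [T, T]
r1 m[X15→φ6] = [T, T]
r2 m[φ0→X3] = [T, T]
r2 m[φ0→X5] = [T, T]
r2 m[φ1→X3] = [F, T]
r2 m[φ1→X15] = [T, T]
r2 m[φ2→X3] = [F, T]
r2 m[φ2→X13] = [F, T]
r2 m[φ3→X3] = [T, T]
r2 m[φ3→X13] = [F, T]
r2 m[φ4→X5] = [T, F]
r2 m[φ4→X15] = [T, T]
r2 m[φ5→X3] = [F, T]
r2 m[φ5→X5] = [T, T]
r2 m[φ6→X5] = [T, T]
r2 m[φ6→X15] = [T, T]
r2 m[φ7→X5] = [T, F]
r2 m[φ7→X13] = [T, F]
r2 m[X3→φ0] = [F, T]
r2 m[X3→φ1] = [F, T]
r2 m[X3→φ2] = [F, T]
r2 m[X3→φ3] = [F, T]
r2 m[X3→φ5] = [F, T]
r2 m[X5→φ0] = [T, F]
r2 m[X5→φ4] = [T, F]
r2 m[X5→φ5] = [T, F]
r2 m[X5→φ6] = [T, F]
r2 m[X5→φ7] = [T, F]
r2 m[X13→φ2] = [F, F]
r2 m[X13→φ3] = [F, F]
r2 m[X13→φ7] = [F, T]
r2 m[X15→φ1] = [T, T]
r2 m[X15→φ4] = [T, T]
r2 m[X15→φ6] = [T, T]
r3 m[φ0→X3] = [F, T]
r3 m[φ0→X5] = [T, T]
r3 m[φ1→X3] = [F, T]
r3 m[φ1→X15] = [T, T]
r3 m[φ2→X3] = [F, F]
r3 m[φ2→X13] = [F, T]
r3 m[φ3→X3] = [F, F]
r3 m[φ3→X13] = [F, T]
r3 m[φ4→X5] = [T, F]
r3 m[φ4→X15] = [T, T]
r3 m[φ5→X3] = [F, T]
r3 m[φ5→X5] = [T, T]
r3 m[φ6→X5] = [T, T]
r3 m[φ6→X15] = [T, F]
r3 m[φ7→X5] = [F, F]
r3 m[φ7→X13] = [T, F]
r3 m[X3→φ0] = [F, T]
r3 m[X3→φ1] = [F, T]
r3 m[X3→φ2] = [F, T]
r3 m[X3→φ3] = [F, T]
r3 m[X3→φ5] = [F, T]
r3 m[X5→φ0] = [T, F]
r3 m[X5→φ4] = [T, F]
r3 m[X5→φ5] = [T, F]
r3 m[X5→φ6] = [T, F]
r3 m[X5→φ7] = [T, F]
r3 m[X13→φ2] = [F, F]
r3 m[X13→φ3] = [F, F]
r3 m[X13→φ7] = [F, T]
r3 m[X15→φ1] = [T, T]
r3 m[X15→φ4] = [T, T]
r3 m[X15→φ6] = [T, T]
r4 m[φ0→X3] = [F, T]
r4 m[φ0→X5] = [T, T]
r4 m[φ1→X3] = [F, T]
r4 m[φ1→X15] = [T, T]
r4 m[φ2→X3] = [F, F]
r4 m[φ2→X13] = [F, T]
r4 m[φ3→X3] = [F, F]
r4 m[φ3→X13] = [F, T]
r4 m[φ4→X5] = [T, F]
r4 m[φ4→X15] = [T, T]
r4 m[φ5→X3] = [F, T]
r4 m[φ5→X5] = [T, T]
r4 m[φ6→X5] = [T, T]
r4 m[φ6→X15] = [T, F]
r4 m[φ7→X5] = [F, F]
r4 m[φ7→X13] = [T, F]
r4 m[X3→φ0] = [F, F]
r4 m[X3→φ1] = [F, F]
r4 m[X3→φ2] = [F, F]
r4 m[X3→φ3] = [F, F]
r4 m[X3→φ5] = [F, F]
r4 m[X5→φ0] = [F, F]
r4 m[X5→φ4] = [F, F]
r4 m[X5→φ5] = [F, F]
r4 m[X5→φ6] = [F, F]
r4 m[X5→φ7] = [T, F]
r4 m[X13→φ2] = [F, F]
r4 m[X13→φ3] = [F, F]
r4 m[X13→φ7] = [F, T]
r4 m[X15→φ1] = [T, F]
r4 m[X15→φ4] = [T, F]
r4 m[X15→φ6] = [T, T]
r5 m[φ0→X3] = [F, F]
r5 m[φ0→X5] = [F, F]
r5 m[φ1→X3] = [F, T]
r5 m[φ1→X15] = [F, F]
r5 m[φ2→X3] = [F, F]
r5 m[φ2→X13] = [F, F]
r5 m[φ3→X3] = [F, F]
r5 m[φ3→X13] = [F, F]
r5 m[φ4→X5] = [T, F]
r5 m[φ4→X15] = [F, F]
r5 m[φ5→X3] = [F, F]
r5 m[φ5→X5] = [F, F]
r5 m[φ6→X5] = [T, T]
r5 m[φ6→X15] = [F, F]
r5 m[φ7→X5] = [F, F]
r5 m[φ7→X13] = [T, F]
r5 m[X3→φ0] = [F, F]
r5 m[X3→φ1] = [F, F]
r5 m[X3→φ2] = [F, F]
r5 m[X3→φ3] = [F, F]
r5 m[X3→φ5] = [F, F]
r5 m[X5→φ0] = [F, F]
r5 m[X5→φ4] = [F, F]
r5 m[X5→φ5] = [F, F]
r5 m[X5→φ6] = [F, F]
r5 m[X5→φ7] = [T, F]
r5 m[X13→φ2] = [F, F]
r5 m[X13→φ3] = [F, F]
r5 m[X13→φ7] = [F, T]
r5 m[X15→φ1] = [T, F]
r5 m[X15→φ4] = [T, F]
r5 m[X15→φ6] = [T, T]
r6 m[φ0→X3] = [F, F]
r6 m[φ0→X5] = [F, F]
r6 m[φ1→X3] = [F, T]
r6 m[φ1→X15] = [F, F]
r6 m[φ2→X3] = [F, F]
r6 m[φ2→X13] = [F, F]
r6 m[φ3→X3] = [F, F]
r6 m[φ3→X13] = [F, F]
r6 m[φ4→X5] = [T, F]
r6 m[φ4→X15] = [F, F]
r6 m[φ5→X3] = [F, F]
r6 m[φ5→X5] = [F, F]
r6 m[φ6→X5] = [T, T]
r6 m[φ6→X15] = [F, F]
r6 m[φ7→X5] = [F, F]
r6 m[φ7→X13] = [T, F]
r6 m[X3→φ0] = [F, F]
r6 m[X3→φ1] = [F, F]
r6 m[X3→φ2] = [F, F]
r6 m[X3→φ3] = [F, F]
r6 m[X3→φ5] = [F, F]
r6 m[X5→φ0] = [F, F]
r6 m[X5→φ4] = [F, F]
r6 m[X5→φ5] = [F, F]
r6 m[X5→φ6] = [F, F]
r6 m[X5→φ7] = [F, F]
r6 m[X13→φ2] = [F, F]
r6 m[X13→φ3] = [F, F]
r6 m[X13→φ7] = [F, F]
r6 m[X15→φ1] = [F, F]
r6 m[X15→φ4] = [F, F]
r6 m[X15→φ6] = [F, F]
r7 m[φ0→X3] = [F, F]
r7 m[φ0→X5] = [F, F]
r7 m[φ1→X3] = [F, F]
r7 m[φ1→X15] = [F, F]
r7 m[φ2→X3] = [F, F]
r7 m[φ2→X13] = [F, F]
r7 m[φ3→X3] = [F, F]
r7 m[φ3→X13] = [F, F]
r7 m[φ4→X5] = [F, F]
r7 m[φ4→X15] = [F, F]
r7 m[φ5→X3] = [F, F]
r7 m[φ5→X5] = [F, F]
r7 m[φ6→X5] = [F, F]
r7 m[φ6→X15] = [F, F]
r7 m[φ7→X5] = [F, F]
r7 m[φ7→X13] = [F, F]
r7 m[X3→φ0] = [F, F]
r7 m[X3→φ1] = [F, F]
r7 m[X3→φ2] = [F, F]
r7 m[X3→φ3] = [F, F]
r7 m[X3→φ5] = [F, F]
r7 m[X5→φ0] = [F, F]
r7 m[X5→φ4] = [F, F]
r7 m[X5→φ5] = [F, F]
r7 m[X5→φ6] = [F, F]
r7 m[X5→φ7] = [F, F]
r7 m[X13→φ2] = [F, F]
r7 m[X13→φ3] = [F, F]
r7 m[X13→φ7] = [F, F]
r7 m[X15→φ1] = [F, F]
r7 m[X15→φ4] = [F, F]
r7 m[X15→φ6] = [F, F]
r8 m[φ0→X3] = [F, F]
r8 m[φ0→X5] = [F, F]
r8 m[φ1→X3] = [F, F]
r8 m[φ1→X15] = [F, F]
r8 m[φ2→X3] = [F, F]
r8 m[φ2→X13] = [F, F]
r8 m[φ3→X3] = [F, F]
r8 m[φ3→X13] = [F, F]
r8 m[φ4→X5] = [F, F]
r8 m[φ4→X15] = [F, F]
r8 m[φ5→X3] = [F, F]
r8 m[φ5→X5] = [F, F]
r8 m[φ6→X5] = [F, F]
r8 m[φ6→X15] = [F, F]
r8 m[φ7→X5] = [F, F]
r8 m[φ7→X13] = [F, F]
r8 m[X3→φ0] = [F, F]
r8 m[X3→φ1] = [F, F]
r8 m[X3→φ2] = [F, F]
r8 m[X3→φ3] = [F, F]
r8 m[X3→φ5] = [F, F]
r8 m[X5→φ0] = [F, F]
r8 m[X5→φ4] = [F, F]
r8 m[X5→φ5] = [F, F]
r8 m[X5→φ6] = [F, F]
r8 m[X5→φ7] = [F, F]
r8 m[X13→φ2] = [F, F]
r8 m[X13→φ3] = [F, F]
r8 m[X13→φ7] = [F, F]
r8 m[X15→φ1] = [F, F]
r8 m[X15→φ4] = [F, F]
r8 m[X15→φ6] = [F, F]
fixed point reached at round 8
messages reach a fixed point at round 8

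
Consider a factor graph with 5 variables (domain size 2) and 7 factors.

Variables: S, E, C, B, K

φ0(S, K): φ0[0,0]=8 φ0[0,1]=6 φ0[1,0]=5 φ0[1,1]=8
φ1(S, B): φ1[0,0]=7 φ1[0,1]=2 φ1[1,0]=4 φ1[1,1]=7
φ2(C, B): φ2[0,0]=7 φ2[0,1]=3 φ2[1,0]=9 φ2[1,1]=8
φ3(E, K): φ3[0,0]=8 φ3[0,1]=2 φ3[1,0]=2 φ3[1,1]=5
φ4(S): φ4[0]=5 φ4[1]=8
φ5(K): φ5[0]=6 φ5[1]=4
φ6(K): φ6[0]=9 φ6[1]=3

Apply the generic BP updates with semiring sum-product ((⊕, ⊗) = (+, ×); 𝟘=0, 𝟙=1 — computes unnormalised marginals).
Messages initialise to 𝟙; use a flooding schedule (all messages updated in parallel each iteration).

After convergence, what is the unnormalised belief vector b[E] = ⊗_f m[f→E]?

b[E] = [5065056, 1970640]

init: all messages = 𝟙 over 2 values
r1 m[φ0→S] = [14, 13]
r1 m[φ0→K] = [13, 14]
r1 m[φ1→S] = [9, 11]
r1 m[φ1→B] = [11, 9]
r1 m[φ2→C] = [10, 17]
r1 m[φ2→B] = [16, 11]
r1 m[φ3→E] = [10, 7]
r1 m[φ3→K] = [10, 7]
r1 m[φ4→S] = [5, 8]
r1 m[φ5→K] = [6, 4]
r1 m[φ6→K] = [9, 3]
r1 m[S→φ0] = [1, 1]
r1 m[S→φ1] = [1, 1]
r1 m[S→φ4] = [1, 1]
r1 m[E→φ3] = [1, 1]
r1 m[C→φ2] = [1, 1]
r1 m[B→φ1] = [1, 1]
r1 m[B→φ2] = [1, 1]
r1 m[K→φ0] = [1, 1]
r1 m[K→φ3] = [1, 1]
r1 m[K→φ5] = [1, 1]
r1 m[K→φ6] = [1, 1]
r2 m[φ0→S] = [14, 13]
r2 m[φ0→K] = [13, 14]
r2 m[φ1→S] = [9, 11]
r2 m[φ1→B] = [11, 9]
r2 m[φ2→C] = [10, 17]
r2 m[φ2→B] = [16, 11]
r2 m[φ3→E] = [10, 7]
r2 m[φ3→K] = [10, 7]
r2 m[φ4→S] = [5, 8]
r2 m[φ5→K] = [6, 4]
r2 m[φ6→K] = [9, 3]
r2 m[S→φ0] = [45, 88]
r2 m[S→φ1] = [70, 104]
r2 m[S→φ4] = [126, 143]
r2 m[E→φ3] = [1, 1]
r2 m[C→φ2] = [1, 1]
r2 m[B→φ1] = [16, 11]
r2 m[B→φ2] = [11, 9]
r2 m[K→φ0] = [540, 84]
r2 m[K→φ3] = [702, 168]
r2 m[K→φ5] = [1170, 294]
r2 m[K→φ6] = [780, 392]
r3 m[φ0→S] = [4824, 3372]
r3 m[φ0→K] = [800, 974]
r3 m[φ1→S] = [134, 141]
r3 m[φ1→B] = [906, 868]
r3 m[φ2→C] = [104, 171]
r3 m[φ2→B] = [16, 11]
r3 m[φ3→E] = [5952, 2244]
r3 m[φ3→K] = [10, 7]
r3 m[φ4→S] = [5, 8]
r3 m[φ5→K] = [6, 4]
r3 m[φ6→K] = [9, 3]
r3 m[S→φ0] = [45, 88]
r3 m[S→φ1] = [70, 104]
r3 m[S→φ4] = [126, 143]
r3 m[E→φ3] = [1, 1]
r3 m[C→φ2] = [1, 1]
r3 m[B→φ1] = [16, 11]
r3 m[B→φ2] = [11, 9]
r3 m[K→φ0] = [540, 84]
r3 m[K→φ3] = [702, 168]
r3 m[K→φ5] = [1170, 294]
r3 m[K→φ6] = [780, 392]
r4 m[φ0→S] = [4824, 3372]
r4 m[φ0→K] = [800, 974]
r4 m[φ1→S] = [134, 141]
r4 m[φ1→B] = [906, 868]
r4 m[φ2→C] = [104, 171]
r4 m[φ2→B] = [16, 11]
r4 m[φ3→E] = [5952, 2244]
r4 m[φ3→K] = [10, 7]
r4 m[φ4→S] = [5, 8]
r4 m[φ5→K] = [6, 4]
r4 m[φ6→K] = [9, 3]
r4 m[S→φ0] = [670, 1128]
r4 m[S→φ1] = [24120, 26976]
r4 m[S→φ4] = [646416, 475452]
r4 m[E→φ3] = [1, 1]
r4 m[C→φ2] = [1, 1]
r4 m[B→φ1] = [16, 11]
r4 m[B→φ2] = [906, 868]
r4 m[K→φ0] = [540, 84]
r4 m[K→φ3] = [43200, 11688]
r4 m[K→φ5] = [72000, 20454]
r4 m[K→φ6] = [48000, 27272]
r5 m[φ0→S] = [4824, 3372]
r5 m[φ0→K] = [11000, 13044]
r5 m[φ1→S] = [134, 141]
r5 m[φ1→B] = [276744, 237072]
r5 m[φ2→C] = [8946, 15098]
r5 m[φ2→B] = [16, 11]
r5 m[φ3→E] = [368976, 144840]
r5 m[φ3→K] = [10, 7]
r5 m[φ4→S] = [5, 8]
r5 m[φ5→K] = [6, 4]
r5 m[φ6→K] = [9, 3]
r5 m[S→φ0] = [670, 1128]
r5 m[S→φ1] = [24120, 26976]
r5 m[S→φ4] = [646416, 475452]
r5 m[E→φ3] = [1, 1]
r5 m[C→φ2] = [1, 1]
r5 m[B→φ1] = [16, 11]
r5 m[B→φ2] = [906, 868]
r5 m[K→φ0] = [540, 84]
r5 m[K→φ3] = [43200, 11688]
r5 m[K→φ5] = [72000, 20454]
r5 m[K→φ6] = [48000, 27272]
r6 m[φ0→S] = [4824, 3372]
r6 m[φ0→K] = [11000, 13044]
r6 m[φ1→S] = [134, 141]
r6 m[φ1→B] = [276744, 237072]
r6 m[φ2→C] = [8946, 15098]
r6 m[φ2→B] = [16, 11]
r6 m[φ3→E] = [368976, 144840]
r6 m[φ3→K] = [10, 7]
r6 m[φ4→S] = [5, 8]
r6 m[φ5→K] = [6, 4]
r6 m[φ6→K] = [9, 3]
r6 m[S→φ0] = [670, 1128]
r6 m[S→φ1] = [24120, 26976]
r6 m[S→φ4] = [646416, 475452]
r6 m[E→φ3] = [1, 1]
r6 m[C→φ2] = [1, 1]
r6 m[B→φ1] = [16, 11]
r6 m[B→φ2] = [276744, 237072]
r6 m[K→φ0] = [540, 84]
r6 m[K→φ3] = [594000, 156528]
r6 m[K→φ5] = [990000, 273924]
r6 m[K→φ6] = [660000, 365232]
r7 m[φ0→S] = [4824, 3372]
r7 m[φ0→K] = [11000, 13044]
r7 m[φ1→S] = [134, 141]
r7 m[φ1→B] = [276744, 237072]
r7 m[φ2→C] = [2648424, 4387272]
r7 m[φ2→B] = [16, 11]
r7 m[φ3→E] = [5065056, 1970640]
r7 m[φ3→K] = [10, 7]
r7 m[φ4→S] = [5, 8]
r7 m[φ5→K] = [6, 4]
r7 m[φ6→K] = [9, 3]
r7 m[S→φ0] = [670, 1128]
r7 m[S→φ1] = [24120, 26976]
r7 m[S→φ4] = [646416, 475452]
r7 m[E→φ3] = [1, 1]
r7 m[C→φ2] = [1, 1]
r7 m[B→φ1] = [16, 11]
r7 m[B→φ2] = [276744, 237072]
r7 m[K→φ0] = [540, 84]
r7 m[K→φ3] = [594000, 156528]
r7 m[K→φ5] = [990000, 273924]
r7 m[K→φ6] = [660000, 365232]
r8 m[φ0→S] = [4824, 3372]
r8 m[φ0→K] = [11000, 13044]
r8 m[φ1→S] = [134, 141]
r8 m[φ1→B] = [276744, 237072]
r8 m[φ2→C] = [2648424, 4387272]
r8 m[φ2→B] = [16, 11]
r8 m[φ3→E] = [5065056, 1970640]
r8 m[φ3→K] = [10, 7]
r8 m[φ4→S] = [5, 8]
r8 m[φ5→K] = [6, 4]
r8 m[φ6→K] = [9, 3]
r8 m[S→φ0] = [670, 1128]
r8 m[S→φ1] = [24120, 26976]
r8 m[S→φ4] = [646416, 475452]
r8 m[E→φ3] = [1, 1]
r8 m[C→φ2] = [1, 1]
r8 m[B→φ1] = [16, 11]
r8 m[B→φ2] = [276744, 237072]
r8 m[K→φ0] = [540, 84]
r8 m[K→φ3] = [594000, 156528]
r8 m[K→φ5] = [990000, 273924]
r8 m[K→φ6] = [660000, 365232]
fixed point reached at round 8
b[E] = ⊗ incoming = [5065056, 1970640]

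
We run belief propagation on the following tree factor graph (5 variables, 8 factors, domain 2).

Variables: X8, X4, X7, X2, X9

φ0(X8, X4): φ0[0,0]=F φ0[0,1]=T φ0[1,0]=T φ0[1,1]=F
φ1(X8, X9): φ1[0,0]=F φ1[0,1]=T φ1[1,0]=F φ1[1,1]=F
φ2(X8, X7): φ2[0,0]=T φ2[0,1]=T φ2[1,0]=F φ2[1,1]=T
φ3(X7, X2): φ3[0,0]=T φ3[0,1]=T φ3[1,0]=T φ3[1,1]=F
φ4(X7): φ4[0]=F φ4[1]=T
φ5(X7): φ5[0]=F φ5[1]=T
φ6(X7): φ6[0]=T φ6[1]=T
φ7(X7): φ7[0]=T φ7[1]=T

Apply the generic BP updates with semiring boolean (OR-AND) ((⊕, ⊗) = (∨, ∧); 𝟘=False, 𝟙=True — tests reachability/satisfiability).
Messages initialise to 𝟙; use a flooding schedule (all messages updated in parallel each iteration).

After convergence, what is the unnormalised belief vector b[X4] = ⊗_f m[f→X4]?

b[X4] = [F, T]

init: all messages = 𝟙 over 2 values
r1 m[φ0→X8] = [T, T]
r1 m[φ0→X4] = [T, T]
r1 m[φ1→X8] = [T, F]
r1 m[φ1→X9] = [F, T]
r1 m[φ2→X8] = [T, T]
r1 m[φ2→X7] = [T, T]
r1 m[φ3→X7] = [T, T]
r1 m[φ3→X2] = [T, T]
r1 m[φ4→X7] = [F, T]
r1 m[φ5→X7] = [F, T]
r1 m[φ6→X7] = [T, T]
r1 m[φ7→X7] = [T, T]
r1 m[X8→φ0] = [T, T]
r1 m[X8→φ1] = [T, T]
r1 m[X8→φ2] = [T, T]
r1 m[X4→φ0] = [T, T]
r1 m[X7→φ2] = [T, T]
r1 m[X7→φ3] = [T, T]
r1 m[X7→φ4] = [T, T]
r1 m[X7→φ5] = [T, T]
r1 m[X7→φ6] = [T, T]
r1 m[X7→φ7] = [T, T]
r1 m[X2→φ3] = [T, T]
r1 m[X9→φ1] = [T, T]
r2 m[φ0→X8] = [T, T]
r2 m[φ0→X4] = [T, T]
r2 m[φ1→X8] = [T, F]
r2 m[φ1→X9] = [F, T]
r2 m[φ2→X8] = [T, T]
r2 m[φ2→X7] = [T, T]
r2 m[φ3→X7] = [T, T]
r2 m[φ3→X2] = [T, T]
r2 m[φ4→X7] = [F, T]
r2 m[φ5→X7] = [F, T]
r2 m[φ6→X7] = [T, T]
r2 m[φ7→X7] = [T, T]
r2 m[X8→φ0] = [T, F]
r2 m[X8→φ1] = [T, T]
r2 m[X8→φ2] = [T, F]
r2 m[X4→φ0] = [T, T]
r2 m[X7→φ2] = [F, T]
r2 m[X7→φ3] = [F, T]
r2 m[X7→φ4] = [F, T]
r2 m[X7→φ5] = [F, T]
r2 m[X7→φ6] = [F, T]
r2 m[X7→φ7] = [F, T]
r2 m[X2→φ3] = [T, T]
r2 m[X9→φ1] = [T, T]
r3 m[φ0→X8] = [T, T]
r3 m[φ0→X4] = [F, T]
r3 m[φ1→X8] = [T, F]
r3 m[φ1→X9] = [F, T]
r3 m[φ2→X8] = [T, T]
r3 m[φ2→X7] = [T, T]
r3 m[φ3→X7] = [T, T]
r3 m[φ3→X2] = [T, F]
r3 m[φ4→X7] = [F, T]
r3 m[φ5→X7] = [F, T]
r3 m[φ6→X7] = [T, T]
r3 m[φ7→X7] = [T, T]
r3 m[X8→φ0] = [T, F]
r3 m[X8→φ1] = [T, T]
r3 m[X8→φ2] = [T, F]
r3 m[X4→φ0] = [T, T]
r3 m[X7→φ2] = [F, T]
r3 m[X7→φ3] = [F, T]
r3 m[X7→φ4] = [F, T]
r3 m[X7→φ5] = [F, T]
r3 m[X7→φ6] = [F, T]
r3 m[X7→φ7] = [F, T]
r3 m[X2→φ3] = [T, T]
r3 m[X9→φ1] = [T, T]
r4 m[φ0→X8] = [T, T]
r4 m[φ0→X4] = [F, T]
r4 m[φ1→X8] = [T, F]
r4 m[φ1→X9] = [F, T]
r4 m[φ2→X8] = [T, T]
r4 m[φ2→X7] = [T, T]
r4 m[φ3→X7] = [T, T]
r4 m[φ3→X2] = [T, F]
r4 m[φ4→X7] = [F, T]
r4 m[φ5→X7] = [F, T]
r4 m[φ6→X7] = [T, T]
r4 m[φ7→X7] = [T, T]
r4 m[X8→φ0] = [T, F]
r4 m[X8→φ1] = [T, T]
r4 m[X8→φ2] = [T, F]
r4 m[X4→φ0] = [T, T]
r4 m[X7→φ2] = [F, T]
r4 m[X7→φ3] = [F, T]
r4 m[X7→φ4] = [F, T]
r4 m[X7→φ5] = [F, T]
r4 m[X7→φ6] = [F, T]
r4 m[X7→φ7] = [F, T]
r4 m[X2→φ3] = [T, T]
r4 m[X9→φ1] = [T, T]
fixed point reached at round 4
b[X4] = ⊗ incoming = [F, T]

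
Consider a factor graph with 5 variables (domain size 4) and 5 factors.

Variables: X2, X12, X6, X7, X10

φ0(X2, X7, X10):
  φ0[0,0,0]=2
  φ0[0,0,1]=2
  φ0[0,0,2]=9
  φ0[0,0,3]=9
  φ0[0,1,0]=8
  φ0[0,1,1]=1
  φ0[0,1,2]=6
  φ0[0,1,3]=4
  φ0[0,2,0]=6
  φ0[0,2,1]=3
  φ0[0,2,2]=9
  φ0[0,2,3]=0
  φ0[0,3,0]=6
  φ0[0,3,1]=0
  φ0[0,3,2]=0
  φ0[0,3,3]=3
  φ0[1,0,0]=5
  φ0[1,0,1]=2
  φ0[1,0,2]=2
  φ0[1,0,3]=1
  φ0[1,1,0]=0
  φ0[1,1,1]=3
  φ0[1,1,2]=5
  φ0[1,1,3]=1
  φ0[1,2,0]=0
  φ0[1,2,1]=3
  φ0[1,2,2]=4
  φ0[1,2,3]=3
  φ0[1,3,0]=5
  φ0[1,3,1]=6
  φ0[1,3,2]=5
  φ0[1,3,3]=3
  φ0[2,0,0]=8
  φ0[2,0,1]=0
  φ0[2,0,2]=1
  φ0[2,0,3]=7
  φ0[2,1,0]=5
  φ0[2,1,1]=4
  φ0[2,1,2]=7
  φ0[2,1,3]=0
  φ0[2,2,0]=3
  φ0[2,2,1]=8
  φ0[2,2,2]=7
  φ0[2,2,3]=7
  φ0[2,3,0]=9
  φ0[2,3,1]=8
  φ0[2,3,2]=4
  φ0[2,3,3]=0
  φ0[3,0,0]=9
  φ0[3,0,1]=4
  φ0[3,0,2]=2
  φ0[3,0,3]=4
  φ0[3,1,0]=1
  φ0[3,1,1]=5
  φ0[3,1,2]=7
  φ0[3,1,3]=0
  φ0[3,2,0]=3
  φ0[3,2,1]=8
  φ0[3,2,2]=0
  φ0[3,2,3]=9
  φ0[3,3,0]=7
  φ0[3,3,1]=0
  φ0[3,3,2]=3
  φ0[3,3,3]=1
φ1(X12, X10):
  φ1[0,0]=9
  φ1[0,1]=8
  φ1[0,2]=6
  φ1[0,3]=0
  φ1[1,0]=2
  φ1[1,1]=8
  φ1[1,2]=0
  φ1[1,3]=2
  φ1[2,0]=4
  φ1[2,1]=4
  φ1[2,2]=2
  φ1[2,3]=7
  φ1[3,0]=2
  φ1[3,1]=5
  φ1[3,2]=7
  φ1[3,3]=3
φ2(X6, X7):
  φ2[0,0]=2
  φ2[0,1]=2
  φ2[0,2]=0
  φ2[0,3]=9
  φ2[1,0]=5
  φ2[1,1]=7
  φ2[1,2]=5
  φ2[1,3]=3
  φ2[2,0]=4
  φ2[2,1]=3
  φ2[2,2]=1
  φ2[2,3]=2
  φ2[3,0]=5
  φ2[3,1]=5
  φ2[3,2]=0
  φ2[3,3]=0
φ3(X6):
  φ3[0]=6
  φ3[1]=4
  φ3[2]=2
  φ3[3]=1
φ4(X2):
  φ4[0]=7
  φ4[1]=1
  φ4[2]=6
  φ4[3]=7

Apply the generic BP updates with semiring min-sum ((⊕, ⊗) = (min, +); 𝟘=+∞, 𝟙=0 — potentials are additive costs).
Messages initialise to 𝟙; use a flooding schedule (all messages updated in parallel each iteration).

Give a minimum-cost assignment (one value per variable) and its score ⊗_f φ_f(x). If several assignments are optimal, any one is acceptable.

assignment: (X2=1, X12=1, X6=3, X7=2, X10=0); score = 4

init: all messages = 𝟙 over 4 values
r1 m[φ0→X2] = [0, 0, 0, 0]
r1 m[φ0→X7] = [0, 0, 0, 0]
r1 m[φ0→X10] = [0, 0, 0, 0]
r1 m[φ1→X12] = [0, 0, 2, 2]
r1 m[φ1→X10] = [2, 4, 0, 0]
r1 m[φ2→X6] = [0, 3, 1, 0]
r1 m[φ2→X7] = [2, 2, 0, 0]
r1 m[φ3→X6] = [6, 4, 2, 1]
r1 m[φ4→X2] = [7, 1, 6, 7]
r1 m[X2→φ0] = [0, 0, 0, 0]
r1 m[X2→φ4] = [0, 0, 0, 0]
r1 m[X12→φ1] = [0, 0, 0, 0]
r1 m[X6→φ2] = [0, 0, 0, 0]
r1 m[X6→φ3] = [0, 0, 0, 0]
r1 m[X7→φ0] = [0, 0, 0, 0]
r1 m[X7→φ2] = [0, 0, 0, 0]
r1 m[X10→φ0] = [0, 0, 0, 0]
r1 m[X10→φ1] = [0, 0, 0, 0]
r2 m[φ0→X2] = [0, 0, 0, 0]
r2 m[φ0→X7] = [0, 0, 0, 0]
r2 m[φ0→X10] = [0, 0, 0, 0]
r2 m[φ1→X12] = [0, 0, 2, 2]
r2 m[φ1→X10] = [2, 4, 0, 0]
r2 m[φ2→X6] = [0, 3, 1, 0]
r2 m[φ2→X7] = [2, 2, 0, 0]
r2 m[φ3→X6] = [6, 4, 2, 1]
r2 m[φ4→X2] = [7, 1, 6, 7]
r2 m[X2→φ0] = [7, 1, 6, 7]
r2 m[X2→φ4] = [0, 0, 0, 0]
r2 m[X12→φ1] = [0, 0, 0, 0]
r2 m[X6→φ2] = [6, 4, 2, 1]
r2 m[X6→φ3] = [0, 3, 1, 0]
r2 m[X7→φ0] = [2, 2, 0, 0]
r2 m[X7→φ2] = [0, 0, 0, 0]
r2 m[X10→φ0] = [2, 4, 0, 0]
r2 m[X10→φ1] = [0, 0, 0, 0]
r3 m[φ0→X2] = [0, 2, 0, 0]
r3 m[φ0→X7] = [2, 2, 3, 4]
r3 m[φ0→X10] = [1, 4, 5, 4]
r3 m[φ1→X12] = [0, 0, 2, 2]
r3 m[φ1→X10] = [2, 4, 0, 0]
r3 m[φ2→X6] = [0, 3, 1, 0]
r3 m[φ2→X7] = [6, 5, 1, 1]
r3 m[φ3→X6] = [6, 4, 2, 1]
r3 m[φ4→X2] = [7, 1, 6, 7]
r3 m[X2→φ0] = [7, 1, 6, 7]
r3 m[X2→φ4] = [0, 0, 0, 0]
r3 m[X12→φ1] = [0, 0, 0, 0]
r3 m[X6→φ2] = [6, 4, 2, 1]
r3 m[X6→φ3] = [0, 3, 1, 0]
r3 m[X7→φ0] = [2, 2, 0, 0]
r3 m[X7→φ2] = [0, 0, 0, 0]
r3 m[X10→φ0] = [2, 4, 0, 0]
r3 m[X10→φ1] = [0, 0, 0, 0]
r4 m[φ0→X2] = [0, 2, 0, 0]
r4 m[φ0→X7] = [2, 2, 3, 4]
r4 m[φ0→X10] = [1, 4, 5, 4]
r4 m[φ1→X12] = [0, 0, 2, 2]
r4 m[φ1→X10] = [2, 4, 0, 0]
r4 m[φ2→X6] = [0, 3, 1, 0]
r4 m[φ2→X7] = [6, 5, 1, 1]
r4 m[φ3→X6] = [6, 4, 2, 1]
r4 m[φ4→X2] = [7, 1, 6, 7]
r4 m[X2→φ0] = [7, 1, 6, 7]
r4 m[X2→φ4] = [0, 2, 0, 0]
r4 m[X12→φ1] = [0, 0, 0, 0]
r4 m[X6→φ2] = [6, 4, 2, 1]
r4 m[X6→φ3] = [0, 3, 1, 0]
r4 m[X7→φ0] = [6, 5, 1, 1]
r4 m[X7→φ2] = [2, 2, 3, 4]
r4 m[X10→φ0] = [2, 4, 0, 0]
r4 m[X10→φ1] = [1, 4, 5, 4]
r5 m[φ0→X2] = [1, 3, 1, 1]
r5 m[φ0→X7] = [2, 2, 3, 4]
r5 m[φ0→X10] = [2, 5, 6, 5]
r5 m[φ1→X12] = [4, 3, 5, 3]
r5 m[φ1→X10] = [2, 4, 0, 0]
r5 m[φ2→X6] = [3, 7, 4, 3]
r5 m[φ2→X7] = [6, 5, 1, 1]
r5 m[φ3→X6] = [6, 4, 2, 1]
r5 m[φ4→X2] = [7, 1, 6, 7]
r5 m[X2→φ0] = [7, 1, 6, 7]
r5 m[X2→φ4] = [0, 2, 0, 0]
r5 m[X12→φ1] = [0, 0, 0, 0]
r5 m[X6→φ2] = [6, 4, 2, 1]
r5 m[X6→φ3] = [0, 3, 1, 0]
r5 m[X7→φ0] = [6, 5, 1, 1]
r5 m[X7→φ2] = [2, 2, 3, 4]
r5 m[X10→φ0] = [2, 4, 0, 0]
r5 m[X10→φ1] = [1, 4, 5, 4]
r6 m[φ0→X2] = [1, 3, 1, 1]
r6 m[φ0→X7] = [2, 2, 3, 4]
r6 m[φ0→X10] = [2, 5, 6, 5]
r6 m[φ1→X12] = [4, 3, 5, 3]
r6 m[φ1→X10] = [2, 4, 0, 0]
r6 m[φ2→X6] = [3, 7, 4, 3]
r6 m[φ2→X7] = [6, 5, 1, 1]
r6 m[φ3→X6] = [6, 4, 2, 1]
r6 m[φ4→X2] = [7, 1, 6, 7]
r6 m[X2→φ0] = [7, 1, 6, 7]
r6 m[X2→φ4] = [1, 3, 1, 1]
r6 m[X12→φ1] = [0, 0, 0, 0]
r6 m[X6→φ2] = [6, 4, 2, 1]
r6 m[X6→φ3] = [3, 7, 4, 3]
r6 m[X7→φ0] = [6, 5, 1, 1]
r6 m[X7→φ2] = [2, 2, 3, 4]
r6 m[X10→φ0] = [2, 4, 0, 0]
r6 m[X10→φ1] = [2, 5, 6, 5]
r7 m[φ0→X2] = [1, 3, 1, 1]
r7 m[φ0→X7] = [2, 2, 3, 4]
r7 m[φ0→X10] = [2, 5, 6, 5]
r7 m[φ1→X12] = [5, 4, 6, 4]
r7 m[φ1→X10] = [2, 4, 0, 0]
r7 m[φ2→X6] = [3, 7, 4, 3]
r7 m[φ2→X7] = [6, 5, 1, 1]
r7 m[φ3→X6] = [6, 4, 2, 1]
r7 m[φ4→X2] = [7, 1, 6, 7]
r7 m[X2→φ0] = [7, 1, 6, 7]
r7 m[X2→φ4] = [1, 3, 1, 1]
r7 m[X12→φ1] = [0, 0, 0, 0]
r7 m[X6→φ2] = [6, 4, 2, 1]
r7 m[X6→φ3] = [3, 7, 4, 3]
r7 m[X7→φ0] = [6, 5, 1, 1]
r7 m[X7→φ2] = [2, 2, 3, 4]
r7 m[X10→φ0] = [2, 4, 0, 0]
r7 m[X10→φ1] = [2, 5, 6, 5]
r8 m[φ0→X2] = [1, 3, 1, 1]
r8 m[φ0→X7] = [2, 2, 3, 4]
r8 m[φ0→X10] = [2, 5, 6, 5]
r8 m[φ1→X12] = [5, 4, 6, 4]
r8 m[φ1→X10] = [2, 4, 0, 0]
r8 m[φ2→X6] = [3, 7, 4, 3]
r8 m[φ2→X7] = [6, 5, 1, 1]
r8 m[φ3→X6] = [6, 4, 2, 1]
r8 m[φ4→X2] = [7, 1, 6, 7]
r8 m[X2→φ0] = [7, 1, 6, 7]
r8 m[X2→φ4] = [1, 3, 1, 1]
r8 m[X12→φ1] = [0, 0, 0, 0]
r8 m[X6→φ2] = [6, 4, 2, 1]
r8 m[X6→φ3] = [3, 7, 4, 3]
r8 m[X7→φ0] = [6, 5, 1, 1]
r8 m[X7→φ2] = [2, 2, 3, 4]
r8 m[X10→φ0] = [2, 4, 0, 0]
r8 m[X10→φ1] = [2, 5, 6, 5]
fixed point reached at round 8
traceback from X2: (X2=1, X12=1, X6=3, X7=2, X10=0), score=4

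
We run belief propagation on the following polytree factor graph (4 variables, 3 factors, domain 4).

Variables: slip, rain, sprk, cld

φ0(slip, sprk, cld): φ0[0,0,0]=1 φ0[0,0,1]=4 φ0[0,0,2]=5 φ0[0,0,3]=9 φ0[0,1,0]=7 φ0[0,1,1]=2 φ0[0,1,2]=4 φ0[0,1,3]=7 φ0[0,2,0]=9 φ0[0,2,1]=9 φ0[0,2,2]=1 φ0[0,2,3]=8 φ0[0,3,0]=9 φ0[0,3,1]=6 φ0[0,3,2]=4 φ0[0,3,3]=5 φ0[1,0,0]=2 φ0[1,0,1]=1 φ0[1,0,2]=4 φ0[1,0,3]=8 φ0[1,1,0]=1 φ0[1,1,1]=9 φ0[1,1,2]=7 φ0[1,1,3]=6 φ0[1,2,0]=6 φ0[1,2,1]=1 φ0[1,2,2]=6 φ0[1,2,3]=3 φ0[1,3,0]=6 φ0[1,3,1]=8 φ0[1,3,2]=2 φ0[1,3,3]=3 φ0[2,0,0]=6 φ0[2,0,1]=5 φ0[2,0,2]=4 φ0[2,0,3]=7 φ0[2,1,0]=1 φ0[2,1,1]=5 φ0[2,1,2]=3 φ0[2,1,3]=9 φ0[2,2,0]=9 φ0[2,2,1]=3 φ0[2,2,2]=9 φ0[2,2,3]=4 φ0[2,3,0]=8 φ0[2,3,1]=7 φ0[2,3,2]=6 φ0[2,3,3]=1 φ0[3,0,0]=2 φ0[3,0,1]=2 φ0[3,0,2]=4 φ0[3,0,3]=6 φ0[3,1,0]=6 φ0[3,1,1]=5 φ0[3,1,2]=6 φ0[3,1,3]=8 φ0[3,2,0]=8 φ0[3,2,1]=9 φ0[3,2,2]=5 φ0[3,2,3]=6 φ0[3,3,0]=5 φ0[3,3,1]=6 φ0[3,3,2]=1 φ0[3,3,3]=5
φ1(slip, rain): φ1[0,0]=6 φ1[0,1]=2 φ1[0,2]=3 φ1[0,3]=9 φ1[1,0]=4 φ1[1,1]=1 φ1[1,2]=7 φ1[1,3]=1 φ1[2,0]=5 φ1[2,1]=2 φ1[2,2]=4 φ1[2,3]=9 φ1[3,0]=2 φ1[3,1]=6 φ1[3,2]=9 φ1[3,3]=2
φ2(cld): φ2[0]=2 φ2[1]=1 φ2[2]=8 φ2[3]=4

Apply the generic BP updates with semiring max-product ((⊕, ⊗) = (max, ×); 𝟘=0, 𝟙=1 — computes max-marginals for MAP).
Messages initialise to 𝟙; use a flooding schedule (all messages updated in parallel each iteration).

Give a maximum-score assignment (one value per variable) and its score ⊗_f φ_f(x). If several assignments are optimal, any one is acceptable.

assignment: (slip=2, rain=3, sprk=2, cld=2); score = 648

init: all messages = 𝟙 over 4 values
r1 m[φ0→slip] = [9, 9, 9, 9]
r1 m[φ0→sprk] = [9, 9, 9, 9]
r1 m[φ0→cld] = [9, 9, 9, 9]
r1 m[φ1→slip] = [9, 7, 9, 9]
r1 m[φ1→rain] = [6, 6, 9, 9]
r1 m[φ2→cld] = [2, 1, 8, 4]
r1 m[slip→φ0] = [1, 1, 1, 1]
r1 m[slip→φ1] = [1, 1, 1, 1]
r1 m[rain→φ1] = [1, 1, 1, 1]
r1 m[sprk→φ0] = [1, 1, 1, 1]
r1 m[cld→φ0] = [1, 1, 1, 1]
r1 m[cld→φ2] = [1, 1, 1, 1]
r2 m[φ0→slip] = [9, 9, 9, 9]
r2 m[φ0→sprk] = [9, 9, 9, 9]
r2 m[φ0→cld] = [9, 9, 9, 9]
r2 m[φ1→slip] = [9, 7, 9, 9]
r2 m[φ1→rain] = [6, 6, 9, 9]
r2 m[φ2→cld] = [2, 1, 8, 4]
r2 m[slip→φ0] = [9, 7, 9, 9]
r2 m[slip→φ1] = [9, 9, 9, 9]
r2 m[rain→φ1] = [1, 1, 1, 1]
r2 m[sprk→φ0] = [1, 1, 1, 1]
r2 m[cld→φ0] = [2, 1, 8, 4]
r2 m[cld→φ2] = [9, 9, 9, 9]
r3 m[φ0→slip] = [40, 56, 72, 48]
r3 m[φ0→sprk] = [360, 432, 648, 432]
r3 m[φ0→cld] = [81, 81, 81, 81]
r3 m[φ1→slip] = [9, 7, 9, 9]
r3 m[φ1→rain] = [54, 54, 81, 81]
r3 m[φ2→cld] = [2, 1, 8, 4]
r3 m[slip→φ0] = [9, 7, 9, 9]
r3 m[slip→φ1] = [9, 9, 9, 9]
r3 m[rain→φ1] = [1, 1, 1, 1]
r3 m[sprk→φ0] = [1, 1, 1, 1]
r3 m[cld→φ0] = [2, 1, 8, 4]
r3 m[cld→φ2] = [9, 9, 9, 9]
r4 m[φ0→slip] = [40, 56, 72, 48]
r4 m[φ0→sprk] = [360, 432, 648, 432]
r4 m[φ0→cld] = [81, 81, 81, 81]
r4 m[φ1→slip] = [9, 7, 9, 9]
r4 m[φ1→rain] = [54, 54, 81, 81]
r4 m[φ2→cld] = [2, 1, 8, 4]
r4 m[slip→φ0] = [9, 7, 9, 9]
r4 m[slip→φ1] = [40, 56, 72, 48]
r4 m[rain→φ1] = [1, 1, 1, 1]
r4 m[sprk→φ0] = [1, 1, 1, 1]
r4 m[cld→φ0] = [2, 1, 8, 4]
r4 m[cld→φ2] = [81, 81, 81, 81]
r5 m[φ0→slip] = [40, 56, 72, 48]
r5 m[φ0→sprk] = [360, 432, 648, 432]
r5 m[φ0→cld] = [81, 81, 81, 81]
r5 m[φ1→slip] = [9, 7, 9, 9]
r5 m[φ1→rain] = [360, 288, 432, 648]
r5 m[φ2→cld] = [2, 1, 8, 4]
r5 m[slip→φ0] = [9, 7, 9, 9]
r5 m[slip→φ1] = [40, 56, 72, 48]
r5 m[rain→φ1] = [1, 1, 1, 1]
r5 m[sprk→φ0] = [1, 1, 1, 1]
r5 m[cld→φ0] = [2, 1, 8, 4]
r5 m[cld→φ2] = [81, 81, 81, 81]
r6 m[φ0→slip] = [40, 56, 72, 48]
r6 m[φ0→sprk] = [360, 432, 648, 432]
r6 m[φ0→cld] = [81, 81, 81, 81]
r6 m[φ1→slip] = [9, 7, 9, 9]
r6 m[φ1→rain] = [360, 288, 432, 648]
r6 m[φ2→cld] = [2, 1, 8, 4]
r6 m[slip→φ0] = [9, 7, 9, 9]
r6 m[slip→φ1] = [40, 56, 72, 48]
r6 m[rain→φ1] = [1, 1, 1, 1]
r6 m[sprk→φ0] = [1, 1, 1, 1]
r6 m[cld→φ0] = [2, 1, 8, 4]
r6 m[cld→φ2] = [81, 81, 81, 81]
fixed point reached at round 6
traceback from slip: (slip=2, rain=3, sprk=2, cld=2), score=648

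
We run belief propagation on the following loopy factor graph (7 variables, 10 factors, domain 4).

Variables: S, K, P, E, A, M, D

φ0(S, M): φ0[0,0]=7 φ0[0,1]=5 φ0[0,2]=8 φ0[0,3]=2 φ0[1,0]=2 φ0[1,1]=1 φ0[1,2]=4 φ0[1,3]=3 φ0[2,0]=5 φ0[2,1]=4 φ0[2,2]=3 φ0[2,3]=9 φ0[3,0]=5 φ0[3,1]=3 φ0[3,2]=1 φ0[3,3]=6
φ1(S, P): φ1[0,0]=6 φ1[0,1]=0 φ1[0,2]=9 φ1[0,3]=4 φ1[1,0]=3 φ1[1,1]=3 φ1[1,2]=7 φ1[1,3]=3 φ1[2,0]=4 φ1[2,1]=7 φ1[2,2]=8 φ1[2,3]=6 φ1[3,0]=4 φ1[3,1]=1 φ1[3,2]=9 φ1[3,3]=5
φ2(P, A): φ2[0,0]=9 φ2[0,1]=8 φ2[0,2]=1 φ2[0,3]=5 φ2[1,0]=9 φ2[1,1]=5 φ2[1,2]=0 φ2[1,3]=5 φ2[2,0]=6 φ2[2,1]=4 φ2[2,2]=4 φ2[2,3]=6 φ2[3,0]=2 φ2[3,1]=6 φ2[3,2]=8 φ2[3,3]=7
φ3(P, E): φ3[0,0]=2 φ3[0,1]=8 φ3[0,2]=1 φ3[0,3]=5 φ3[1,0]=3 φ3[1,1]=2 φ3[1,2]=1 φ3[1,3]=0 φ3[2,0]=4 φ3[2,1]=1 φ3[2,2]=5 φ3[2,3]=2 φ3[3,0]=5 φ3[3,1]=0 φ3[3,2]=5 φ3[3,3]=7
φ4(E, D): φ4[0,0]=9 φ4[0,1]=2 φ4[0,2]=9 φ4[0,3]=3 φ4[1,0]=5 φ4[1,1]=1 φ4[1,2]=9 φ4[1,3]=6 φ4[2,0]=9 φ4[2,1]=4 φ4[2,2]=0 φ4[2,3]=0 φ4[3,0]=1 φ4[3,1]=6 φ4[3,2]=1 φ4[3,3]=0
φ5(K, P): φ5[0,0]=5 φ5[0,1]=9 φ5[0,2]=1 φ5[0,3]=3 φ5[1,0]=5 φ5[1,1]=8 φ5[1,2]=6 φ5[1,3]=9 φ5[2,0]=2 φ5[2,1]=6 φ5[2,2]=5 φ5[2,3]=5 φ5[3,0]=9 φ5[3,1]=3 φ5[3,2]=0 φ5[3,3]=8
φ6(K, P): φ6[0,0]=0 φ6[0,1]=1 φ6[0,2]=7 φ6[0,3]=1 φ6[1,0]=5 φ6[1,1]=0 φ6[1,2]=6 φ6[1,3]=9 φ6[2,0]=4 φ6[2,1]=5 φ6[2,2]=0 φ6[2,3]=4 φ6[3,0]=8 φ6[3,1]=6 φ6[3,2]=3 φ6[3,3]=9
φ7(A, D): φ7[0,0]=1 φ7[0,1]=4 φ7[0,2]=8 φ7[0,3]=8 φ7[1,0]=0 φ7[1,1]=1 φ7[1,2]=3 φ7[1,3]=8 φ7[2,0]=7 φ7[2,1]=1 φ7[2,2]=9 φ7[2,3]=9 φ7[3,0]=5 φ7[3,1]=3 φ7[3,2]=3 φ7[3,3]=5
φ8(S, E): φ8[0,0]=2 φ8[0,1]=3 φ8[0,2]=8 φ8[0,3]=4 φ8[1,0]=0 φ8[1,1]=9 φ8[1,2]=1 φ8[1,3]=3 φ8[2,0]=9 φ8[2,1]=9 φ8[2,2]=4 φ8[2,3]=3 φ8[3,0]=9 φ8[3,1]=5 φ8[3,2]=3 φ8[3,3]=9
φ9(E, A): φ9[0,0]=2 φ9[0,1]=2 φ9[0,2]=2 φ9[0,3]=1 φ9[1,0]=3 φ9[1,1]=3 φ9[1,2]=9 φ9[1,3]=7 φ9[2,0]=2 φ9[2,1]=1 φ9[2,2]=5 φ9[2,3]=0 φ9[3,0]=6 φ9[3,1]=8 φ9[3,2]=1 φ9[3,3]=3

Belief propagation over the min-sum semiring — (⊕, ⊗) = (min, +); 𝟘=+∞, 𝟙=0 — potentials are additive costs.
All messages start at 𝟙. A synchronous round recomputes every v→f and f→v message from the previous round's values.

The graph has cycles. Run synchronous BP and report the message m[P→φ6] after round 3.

init: all messages = 𝟙 over 4 values
r1 m[φ0→S] = [2, 1, 3, 1]
r1 m[φ0→M] = [2, 1, 1, 2]
r1 m[φ1→S] = [0, 3, 4, 1]
r1 m[φ1→P] = [3, 0, 7, 3]
r1 m[φ2→P] = [1, 0, 4, 2]
r1 m[φ2→A] = [2, 4, 0, 5]
r1 m[φ3→P] = [1, 0, 1, 0]
r1 m[φ3→E] = [2, 0, 1, 0]
r1 m[φ4→E] = [2, 1, 0, 0]
r1 m[φ4→D] = [1, 1, 0, 0]
r1 m[φ5→K] = [1, 5, 2, 0]
r1 m[φ5→P] = [2, 3, 0, 3]
r1 m[φ6→K] = [0, 0, 0, 3]
r1 m[φ6→P] = [0, 0, 0, 1]
r1 m[φ7→A] = [1, 0, 1, 3]
r1 m[φ7→D] = [0, 1, 3, 5]
r1 m[φ8→S] = [2, 0, 3, 3]
r1 m[φ8→E] = [0, 3, 1, 3]
r1 m[φ9→E] = [1, 3, 0, 1]
r1 m[φ9→A] = [2, 1, 1, 0]
r1 m[S→φ0] = [0, 0, 0, 0]
r1 m[S→φ1] = [0, 0, 0, 0]
r1 m[S→φ8] = [0, 0, 0, 0]
r1 m[K→φ5] = [0, 0, 0, 0]
r1 m[K→φ6] = [0, 0, 0, 0]
r1 m[P→φ1] = [0, 0, 0, 0]
r1 m[P→φ2] = [0, 0, 0, 0]
r1 m[P→φ3] = [0, 0, 0, 0]
r1 m[P→φ5] = [0, 0, 0, 0]
r1 m[P→φ6] = [0, 0, 0, 0]
r1 m[E→φ3] = [0, 0, 0, 0]
r1 m[E→φ4] = [0, 0, 0, 0]
r1 m[E→φ8] = [0, 0, 0, 0]
r1 m[E→φ9] = [0, 0, 0, 0]
r1 m[A→φ2] = [0, 0, 0, 0]
r1 m[A→φ7] = [0, 0, 0, 0]
r1 m[A→φ9] = [0, 0, 0, 0]
r1 m[M→φ0] = [0, 0, 0, 0]
r1 m[D→φ4] = [0, 0, 0, 0]
r1 m[D→φ7] = [0, 0, 0, 0]
r2 m[φ0→S] = [2, 1, 3, 1]
r2 m[φ0→M] = [2, 1, 1, 2]
r2 m[φ1→S] = [0, 3, 4, 1]
r2 m[φ1→P] = [3, 0, 7, 3]
r2 m[φ2→P] = [1, 0, 4, 2]
r2 m[φ2→A] = [2, 4, 0, 5]
r2 m[φ3→P] = [1, 0, 1, 0]
r2 m[φ3→E] = [2, 0, 1, 0]
r2 m[φ4→E] = [2, 1, 0, 0]
r2 m[φ4→D] = [1, 1, 0, 0]
r2 m[φ5→K] = [1, 5, 2, 0]
r2 m[φ5→P] = [2, 3, 0, 3]
r2 m[φ6→K] = [0, 0, 0, 3]
r2 m[φ6→P] = [0, 0, 0, 1]
r2 m[φ7→A] = [1, 0, 1, 3]
r2 m[φ7→D] = [0, 1, 3, 5]
r2 m[φ8→S] = [2, 0, 3, 3]
r2 m[φ8→E] = [0, 3, 1, 3]
r2 m[φ9→E] = [1, 3, 0, 1]
r2 m[φ9→A] = [2, 1, 1, 0]
r2 m[S→φ0] = [2, 3, 7, 4]
r2 m[S→φ1] = [4, 1, 6, 4]
r2 m[S→φ8] = [2, 4, 7, 2]
r2 m[K→φ5] = [0, 0, 0, 3]
r2 m[K→φ6] = [1, 5, 2, 0]
r2 m[P→φ1] = [4, 3, 5, 6]
r2 m[P→φ2] = [6, 3, 8, 7]
r2 m[P→φ3] = [6, 3, 11, 9]
r2 m[P→φ5] = [5, 0, 12, 6]
r2 m[P→φ6] = [7, 3, 12, 8]
r2 m[E→φ3] = [3, 7, 1, 4]
r2 m[E→φ4] = [3, 6, 2, 4]
r2 m[E→φ8] = [5, 4, 1, 1]
r2 m[E→φ9] = [4, 4, 2, 3]
r2 m[A→φ2] = [3, 1, 2, 3]
r2 m[A→φ7] = [4, 5, 1, 5]
r2 m[A→φ9] = [3, 4, 1, 8]
r2 m[M→φ0] = [0, 0, 0, 0]
r2 m[D→φ4] = [0, 1, 3, 5]
r2 m[D→φ7] = [1, 1, 0, 0]
r3 m[φ0→S] = [2, 1, 3, 1]
r3 m[φ0→M] = [5, 4, 5, 4]
r3 m[φ1→S] = [3, 6, 8, 4]
r3 m[φ1→P] = [4, 4, 8, 4]
r3 m[φ2→P] = [3, 2, 5, 5]
r3 m[φ2→A] = [9, 8, 3, 8]
r3 m[φ3→P] = [2, 2, 6, 6]
r3 m[φ3→E] = [6, 5, 4, 3]
r3 m[φ4→E] = [3, 2, 3, 1]
r3 m[φ4→D] = [5, 5, 2, 2]
r3 m[φ5→K] = [9, 8, 6, 3]
r3 m[φ5→P] = [2, 6, 1, 3]
r3 m[φ6→K] = [4, 3, 8, 9]
r3 m[φ6→P] = [1, 2, 2, 2]
r3 m[φ7→A] = [2, 1, 2, 3]
r3 m[φ7→D] = [5, 2, 8, 10]
r3 m[φ8→S] = [5, 2, 4, 4]
r3 m[φ8→E] = [4, 5, 5, 6]
r3 m[φ9→E] = [3, 6, 5, 2]
r3 m[φ9→A] = [4, 3, 4, 2]
r3 m[S→φ0] = [2, 3, 7, 4]
r3 m[S→φ1] = [4, 1, 6, 4]
r3 m[S→φ8] = [2, 4, 7, 2]
r3 m[K→φ5] = [0, 0, 0, 3]
r3 m[K→φ6] = [1, 5, 2, 0]
r3 m[P→φ1] = [4, 3, 5, 6]
r3 m[P→φ2] = [6, 3, 8, 7]
r3 m[P→φ3] = [6, 3, 11, 9]
r3 m[P→φ5] = [5, 0, 12, 6]
r3 m[P→φ6] = [7, 3, 12, 8]
r3 m[E→φ3] = [3, 7, 1, 4]
r3 m[E→φ4] = [3, 6, 2, 4]
r3 m[E→φ8] = [5, 4, 1, 1]
r3 m[E→φ9] = [4, 4, 2, 3]
r3 m[A→φ2] = [3, 1, 2, 3]
r3 m[A→φ7] = [4, 5, 1, 5]
r3 m[A→φ9] = [3, 4, 1, 8]
r3 m[M→φ0] = [0, 0, 0, 0]
r3 m[D→φ4] = [0, 1, 3, 5]
r3 m[D→φ7] = [1, 1, 0, 0]

message @ round 3 = [7, 3, 12, 8]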